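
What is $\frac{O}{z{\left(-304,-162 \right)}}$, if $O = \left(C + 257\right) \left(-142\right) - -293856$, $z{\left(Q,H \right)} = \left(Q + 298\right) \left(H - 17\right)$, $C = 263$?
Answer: $\frac{110008}{537} \approx 204.86$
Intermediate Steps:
$z{\left(Q,H \right)} = \left(-17 + H\right) \left(298 + Q\right)$ ($z{\left(Q,H \right)} = \left(298 + Q\right) \left(-17 + H\right) = \left(-17 + H\right) \left(298 + Q\right)$)
$O = 220016$ ($O = \left(263 + 257\right) \left(-142\right) - -293856 = 520 \left(-142\right) + 293856 = -73840 + 293856 = 220016$)
$\frac{O}{z{\left(-304,-162 \right)}} = \frac{220016}{-5066 - -5168 + 298 \left(-162\right) - -49248} = \frac{220016}{-5066 + 5168 - 48276 + 49248} = \frac{220016}{1074} = 220016 \cdot \frac{1}{1074} = \frac{110008}{537}$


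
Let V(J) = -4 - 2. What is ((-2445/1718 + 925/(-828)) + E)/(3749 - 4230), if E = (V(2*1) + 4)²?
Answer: -1038203/342112212 ≈ -0.0030347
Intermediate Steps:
V(J) = -6
E = 4 (E = (-6 + 4)² = (-2)² = 4)
((-2445/1718 + 925/(-828)) + E)/(3749 - 4230) = ((-2445/1718 + 925/(-828)) + 4)/(3749 - 4230) = ((-2445*1/1718 + 925*(-1/828)) + 4)/(-481) = ((-2445/1718 - 925/828) + 4)*(-1/481) = (-1806805/711252 + 4)*(-1/481) = (1038203/711252)*(-1/481) = -1038203/342112212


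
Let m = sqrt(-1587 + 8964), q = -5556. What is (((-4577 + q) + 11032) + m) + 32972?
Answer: 33871 + sqrt(7377) ≈ 33957.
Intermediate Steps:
m = sqrt(7377) ≈ 85.889
(((-4577 + q) + 11032) + m) + 32972 = (((-4577 - 5556) + 11032) + sqrt(7377)) + 32972 = ((-10133 + 11032) + sqrt(7377)) + 32972 = (899 + sqrt(7377)) + 32972 = 33871 + sqrt(7377)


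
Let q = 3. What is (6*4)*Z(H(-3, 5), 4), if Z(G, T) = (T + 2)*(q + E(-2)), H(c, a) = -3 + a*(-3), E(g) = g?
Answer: 144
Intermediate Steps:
H(c, a) = -3 - 3*a
Z(G, T) = 2 + T (Z(G, T) = (T + 2)*(3 - 2) = (2 + T)*1 = 2 + T)
(6*4)*Z(H(-3, 5), 4) = (6*4)*(2 + 4) = 24*6 = 144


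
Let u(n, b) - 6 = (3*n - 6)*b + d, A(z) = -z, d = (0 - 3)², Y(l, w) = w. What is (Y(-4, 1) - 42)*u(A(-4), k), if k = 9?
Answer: -2829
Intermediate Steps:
d = 9 (d = (-3)² = 9)
u(n, b) = 15 + b*(-6 + 3*n) (u(n, b) = 6 + ((3*n - 6)*b + 9) = 6 + ((-6 + 3*n)*b + 9) = 6 + (b*(-6 + 3*n) + 9) = 6 + (9 + b*(-6 + 3*n)) = 15 + b*(-6 + 3*n))
(Y(-4, 1) - 42)*u(A(-4), k) = (1 - 42)*(15 - 6*9 + 3*9*(-1*(-4))) = -41*(15 - 54 + 3*9*4) = -41*(15 - 54 + 108) = -41*69 = -2829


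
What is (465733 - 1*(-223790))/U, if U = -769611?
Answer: -229841/256537 ≈ -0.89594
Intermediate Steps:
(465733 - 1*(-223790))/U = (465733 - 1*(-223790))/(-769611) = (465733 + 223790)*(-1/769611) = 689523*(-1/769611) = -229841/256537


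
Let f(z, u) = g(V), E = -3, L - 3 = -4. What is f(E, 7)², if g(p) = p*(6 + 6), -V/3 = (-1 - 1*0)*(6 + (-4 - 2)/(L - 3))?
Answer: 72900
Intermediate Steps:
L = -1 (L = 3 - 4 = -1)
V = 45/2 (V = -3*(-1 - 1*0)*(6 + (-4 - 2)/(-1 - 3)) = -3*(-1 + 0)*(6 - 6/(-4)) = -(-3)*(6 - 6*(-¼)) = -(-3)*(6 + 3/2) = -(-3)*15/2 = -3*(-15/2) = 45/2 ≈ 22.500)
g(p) = 12*p (g(p) = p*12 = 12*p)
f(z, u) = 270 (f(z, u) = 12*(45/2) = 270)
f(E, 7)² = 270² = 72900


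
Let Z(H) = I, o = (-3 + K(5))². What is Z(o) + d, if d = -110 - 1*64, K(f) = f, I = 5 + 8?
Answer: -161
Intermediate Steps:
I = 13
d = -174 (d = -110 - 64 = -174)
o = 4 (o = (-3 + 5)² = 2² = 4)
Z(H) = 13
Z(o) + d = 13 - 174 = -161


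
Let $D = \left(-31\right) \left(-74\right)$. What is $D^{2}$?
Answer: $5262436$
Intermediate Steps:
$D = 2294$
$D^{2} = 2294^{2} = 5262436$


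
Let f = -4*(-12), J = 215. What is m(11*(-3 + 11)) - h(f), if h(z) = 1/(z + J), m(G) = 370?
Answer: 97309/263 ≈ 370.00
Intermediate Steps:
f = 48
h(z) = 1/(215 + z) (h(z) = 1/(z + 215) = 1/(215 + z))
m(11*(-3 + 11)) - h(f) = 370 - 1/(215 + 48) = 370 - 1/263 = 97309/263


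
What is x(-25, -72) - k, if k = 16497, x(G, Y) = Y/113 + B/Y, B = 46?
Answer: -67114987/4068 ≈ -16498.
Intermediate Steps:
x(G, Y) = 46/Y + Y/113 (x(G, Y) = Y/113 + 46/Y = 46/Y + Y/113)
x(-25, -72) - k = (46/(-72) + (1/113)*(-72)) - 1*16497 = (46*(-1/72) - 72/113) - 16497 = (-23/36 - 72/113) - 16497 = -5191/4068 - 16497 = -67114987/4068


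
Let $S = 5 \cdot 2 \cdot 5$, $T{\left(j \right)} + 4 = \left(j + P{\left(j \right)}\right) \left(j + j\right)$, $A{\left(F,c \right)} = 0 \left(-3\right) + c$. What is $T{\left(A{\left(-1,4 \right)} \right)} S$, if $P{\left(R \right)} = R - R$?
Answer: $1400$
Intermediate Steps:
$A{\left(F,c \right)} = c$ ($A{\left(F,c \right)} = 0 + c = c$)
$P{\left(R \right)} = 0$
$T{\left(j \right)} = -4 + 2 j^{2}$ ($T{\left(j \right)} = -4 + \left(j + 0\right) \left(j + j\right) = -4 + j 2 j = -4 + 2 j^{2}$)
$S = 50$ ($S = 10 \cdot 5 = 50$)
$T{\left(A{\left(-1,4 \right)} \right)} S = \left(-4 + 2 \cdot 4^{2}\right) 50 = \left(-4 + 2 \cdot 16\right) 50 = \left(-4 + 32\right) 50 = 28 \cdot 50 = 1400$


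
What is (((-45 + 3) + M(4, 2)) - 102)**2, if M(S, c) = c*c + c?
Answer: 19044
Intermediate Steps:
M(S, c) = c + c**2 (M(S, c) = c**2 + c = c + c**2)
(((-45 + 3) + M(4, 2)) - 102)**2 = (((-45 + 3) + 2*(1 + 2)) - 102)**2 = ((-42 + 2*3) - 102)**2 = ((-42 + 6) - 102)**2 = (-36 - 102)**2 = (-138)**2 = 19044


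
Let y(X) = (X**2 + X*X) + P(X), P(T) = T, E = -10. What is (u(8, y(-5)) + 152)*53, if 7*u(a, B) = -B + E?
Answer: 53477/7 ≈ 7639.6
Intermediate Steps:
y(X) = X + 2*X**2 (y(X) = (X**2 + X*X) + X = (X**2 + X**2) + X = 2*X**2 + X = X + 2*X**2)
u(a, B) = -10/7 - B/7 (u(a, B) = (-B - 10)/7 = (-10 - B)/7 = -10/7 - B/7)
(u(8, y(-5)) + 152)*53 = ((-10/7 - (-5)*(1 + 2*(-5))/7) + 152)*53 = ((-10/7 - (-5)*(1 - 10)/7) + 152)*53 = ((-10/7 - (-5)*(-9)/7) + 152)*53 = ((-10/7 - 1/7*45) + 152)*53 = ((-10/7 - 45/7) + 152)*53 = (-55/7 + 152)*53 = (1009/7)*53 = 53477/7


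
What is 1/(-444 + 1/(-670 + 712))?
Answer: -42/18647 ≈ -0.0022524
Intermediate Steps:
1/(-444 + 1/(-670 + 712)) = 1/(-444 + 1/42) = 1/(-18647/42) = -42/18647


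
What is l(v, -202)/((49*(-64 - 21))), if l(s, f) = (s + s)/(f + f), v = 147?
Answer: 3/17170 ≈ 0.00017472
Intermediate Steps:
l(s, f) = s/f (l(s, f) = (2*s)/((2*f)) = (2*s)*(1/(2*f)) = s/f)
l(v, -202)/((49*(-64 - 21))) = (147/(-202))/((49*(-64 - 21))) = (147*(-1/202))/((49*(-85))) = -147/202/(-4165) = -147/202*(-1/4165) = 3/17170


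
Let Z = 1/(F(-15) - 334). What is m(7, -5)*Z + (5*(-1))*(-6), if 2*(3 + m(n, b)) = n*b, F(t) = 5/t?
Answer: 60303/2006 ≈ 30.061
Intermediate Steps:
Z = -3/1003 (Z = 1/(5/(-15) - 334) = 1/(5*(-1/15) - 334) = 1/(-⅓ - 334) = 1/(-1003/3) = -3/1003 ≈ -0.0029910)
m(n, b) = -3 + b*n/2 (m(n, b) = -3 + (n*b)/2 = -3 + (b*n)/2 = -3 + b*n/2)
m(7, -5)*Z + (5*(-1))*(-6) = (-3 + (½)*(-5)*7)*(-3/1003) + (5*(-1))*(-6) = (-3 - 35/2)*(-3/1003) - 5*(-6) = -41/2*(-3/1003) + 30 = 123/2006 + 30 = 60303/2006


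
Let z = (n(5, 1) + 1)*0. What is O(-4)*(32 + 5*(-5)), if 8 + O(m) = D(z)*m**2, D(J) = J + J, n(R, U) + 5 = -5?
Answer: -56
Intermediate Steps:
n(R, U) = -10 (n(R, U) = -5 - 5 = -10)
z = 0 (z = (-10 + 1)*0 = -9*0 = 0)
D(J) = 2*J
O(m) = -8 (O(m) = -8 + (2*0)*m**2 = -8 + 0*m**2 = -8 + 0 = -8)
O(-4)*(32 + 5*(-5)) = -8*(32 + 5*(-5)) = -8*(32 - 25) = -8*7 = -56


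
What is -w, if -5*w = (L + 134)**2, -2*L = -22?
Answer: 4205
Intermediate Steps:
L = 11 (L = -1/2*(-22) = 11)
w = -4205 (w = -(11 + 134)**2/5 = -1/5*145**2 = -1/5*21025 = -4205)
-w = -1*(-4205) = 4205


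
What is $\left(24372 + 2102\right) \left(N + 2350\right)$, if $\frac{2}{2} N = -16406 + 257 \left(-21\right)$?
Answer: $-514998722$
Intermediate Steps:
$N = -21803$ ($N = -16406 + 257 \left(-21\right) = -16406 - 5397 = -21803$)
$\left(24372 + 2102\right) \left(N + 2350\right) = \left(24372 + 2102\right) \left(-21803 + 2350\right) = 26474 \left(-19453\right) = -514998722$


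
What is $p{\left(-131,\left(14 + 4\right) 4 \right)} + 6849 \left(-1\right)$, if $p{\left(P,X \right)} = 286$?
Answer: $-6563$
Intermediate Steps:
$p{\left(-131,\left(14 + 4\right) 4 \right)} + 6849 \left(-1\right) = 286 + 6849 \left(-1\right) = 286 - 6849 = -6563$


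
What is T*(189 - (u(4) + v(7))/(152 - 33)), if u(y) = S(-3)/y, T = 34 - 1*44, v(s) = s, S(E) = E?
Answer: -449695/238 ≈ -1889.5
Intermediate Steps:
T = -10 (T = 34 - 44 = -10)
u(y) = -3/y
T*(189 - (u(4) + v(7))/(152 - 33)) = -10*(189 - (-3/4 + 7)/(152 - 33)) = -10*(189 - (-3*1/4 + 7)/119) = -10*(189 - (-3/4 + 7)/119) = -10*(189 - 25/(4*119)) = -10*(189 - 1*25/476) = -10*(189 - 25/476) = -10*89939/476 = -449695/238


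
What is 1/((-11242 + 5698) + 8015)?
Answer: 1/2471 ≈ 0.00040469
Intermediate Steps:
1/((-11242 + 5698) + 8015) = 1/(-5544 + 8015) = 1/2471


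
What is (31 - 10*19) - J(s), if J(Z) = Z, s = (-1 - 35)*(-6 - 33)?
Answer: -1563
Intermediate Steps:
s = 1404 (s = -36*(-39) = 1404)
(31 - 10*19) - J(s) = (31 - 10*19) - 1*1404 = (31 - 190) - 1404 = -159 - 1404 = -1563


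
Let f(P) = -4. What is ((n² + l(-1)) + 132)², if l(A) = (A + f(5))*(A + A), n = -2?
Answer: 21316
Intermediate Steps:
l(A) = 2*A*(-4 + A) (l(A) = (A - 4)*(A + A) = (-4 + A)*(2*A) = 2*A*(-4 + A))
((n² + l(-1)) + 132)² = (((-2)² + 2*(-1)*(-4 - 1)) + 132)² = ((4 + 2*(-1)*(-5)) + 132)² = ((4 + 10) + 132)² = (14 + 132)² = 146² = 21316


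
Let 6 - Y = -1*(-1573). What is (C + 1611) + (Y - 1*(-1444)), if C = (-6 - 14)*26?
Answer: 968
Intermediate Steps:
Y = -1567 (Y = 6 - (-1)*(-1573) = 6 - 1*1573 = 6 - 1573 = -1567)
C = -520 (C = -20*26 = -520)
(C + 1611) + (Y - 1*(-1444)) = (-520 + 1611) + (-1567 - 1*(-1444)) = 1091 + (-1567 + 1444) = 1091 - 123 = 968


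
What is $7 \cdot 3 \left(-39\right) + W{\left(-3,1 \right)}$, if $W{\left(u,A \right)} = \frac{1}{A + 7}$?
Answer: $- \frac{6551}{8} \approx -818.88$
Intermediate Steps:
$W{\left(u,A \right)} = \frac{1}{7 + A}$
$7 \cdot 3 \left(-39\right) + W{\left(-3,1 \right)} = 7 \cdot 3 \left(-39\right) + \frac{1}{7 + 1} = 21 \left(-39\right) + \frac{1}{8} = -819 + \frac{1}{8} = - \frac{6551}{8}$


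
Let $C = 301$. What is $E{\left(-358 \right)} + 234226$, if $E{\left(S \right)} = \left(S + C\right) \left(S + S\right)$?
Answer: $275038$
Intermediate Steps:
$E{\left(S \right)} = 2 S \left(301 + S\right)$ ($E{\left(S \right)} = \left(S + 301\right) \left(S + S\right) = \left(301 + S\right) 2 S = 2 S \left(301 + S\right)$)
$E{\left(-358 \right)} + 234226 = 2 \left(-358\right) \left(301 - 358\right) + 234226 = 2 \left(-358\right) \left(-57\right) + 234226 = 40812 + 234226 = 275038$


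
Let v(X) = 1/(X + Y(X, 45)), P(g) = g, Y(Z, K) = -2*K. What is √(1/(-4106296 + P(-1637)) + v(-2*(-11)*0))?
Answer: I*√2083392993390/13693110 ≈ 0.10541*I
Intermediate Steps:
v(X) = 1/(-90 + X) (v(X) = 1/(X - 2*45) = 1/(X - 90) = 1/(-90 + X))
√(1/(-4106296 + P(-1637)) + v(-2*(-11)*0)) = √(1/(-4106296 - 1637) + 1/(-90 - 2*(-11)*0)) = √(1/(-4107933) + 1/(-90 + 22*0)) = √(-1/4107933 + 1/(-90 + 0)) = √(-1/4107933 + 1/(-90)) = √(-1/4107933 - 1/90) = √(-152149/13693110) = I*√2083392993390/13693110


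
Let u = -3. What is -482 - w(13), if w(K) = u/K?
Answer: -6263/13 ≈ -481.77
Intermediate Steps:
w(K) = -3/K
-482 - w(13) = -482 - (-3)/13 = -482 - 1*(-3/13) = -482 + 3/13 = -6263/13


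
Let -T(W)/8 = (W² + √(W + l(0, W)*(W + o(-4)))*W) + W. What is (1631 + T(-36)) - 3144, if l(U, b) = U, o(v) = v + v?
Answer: -11593 + 1728*I ≈ -11593.0 + 1728.0*I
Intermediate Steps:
o(v) = 2*v
T(W) = -8*W - 8*W² - 8*W^(3/2) (T(W) = -8*((W² + √(W + 0*(W + 2*(-4)))*W) + W) = -8*((W² + √(W + 0*(W - 8))*W) + W) = -8*((W² + √(W + 0*(-8 + W))*W) + W) = -8*((W² + √(W + 0)*W) + W) = -8*((W² + √W*W) + W) = -8*((W² + W^(3/2)) + W) = -8*(W + W² + W^(3/2)) = -8*W - 8*W² - 8*W^(3/2))
(1631 + T(-36)) - 3144 = (1631 - 8*(-36)*(1 - 36 + √(-36))) - 3144 = (1631 - 8*(-36)*(1 - 36 + 6*I)) - 3144 = (1631 - 8*(-36)*(-35 + 6*I)) - 3144 = (1631 + (-10080 + 1728*I)) - 3144 = (-8449 + 1728*I) - 3144 = -11593 + 1728*I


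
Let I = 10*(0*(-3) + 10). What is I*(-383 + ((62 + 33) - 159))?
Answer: -44700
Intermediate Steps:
I = 100 (I = 10*(0 + 10) = 10*10 = 100)
I*(-383 + ((62 + 33) - 159)) = 100*(-383 + ((62 + 33) - 159)) = 100*(-383 + (95 - 159)) = 100*(-383 - 64) = 100*(-447) = -44700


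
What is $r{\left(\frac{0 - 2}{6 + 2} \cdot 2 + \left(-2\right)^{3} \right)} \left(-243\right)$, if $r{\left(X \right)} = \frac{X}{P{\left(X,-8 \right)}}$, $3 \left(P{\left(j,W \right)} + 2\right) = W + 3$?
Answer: $- \frac{12393}{22} \approx -563.32$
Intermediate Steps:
$P{\left(j,W \right)} = -1 + \frac{W}{3}$ ($P{\left(j,W \right)} = -2 + \frac{W + 3}{3} = -2 + \frac{3 + W}{3} = -2 + \left(1 + \frac{W}{3}\right) = -1 + \frac{W}{3}$)
$r{\left(X \right)} = - \frac{3 X}{11}$ ($r{\left(X \right)} = \frac{X}{-1 + \frac{1}{3} \left(-8\right)} = \frac{X}{-1 - \frac{8}{3}} = \frac{X}{- \frac{11}{3}} = X \left(- \frac{3}{11}\right) = - \frac{3 X}{11}$)
$r{\left(\frac{0 - 2}{6 + 2} \cdot 2 + \left(-2\right)^{3} \right)} \left(-243\right) = - \frac{3 \left(\frac{0 - 2}{6 + 2} \cdot 2 + \left(-2\right)^{3}\right)}{11} \left(-243\right) = - \frac{3 \left(- \frac{2}{8} \cdot 2 - 8\right)}{11} \left(-243\right) = - \frac{3 \left(\left(-2\right) \frac{1}{8} \cdot 2 - 8\right)}{11} \left(-243\right) = - \frac{3 \left(\left(- \frac{1}{4}\right) 2 - 8\right)}{11} \left(-243\right) = - \frac{3 \left(- \frac{1}{2} - 8\right)}{11} \left(-243\right) = \left(- \frac{3}{11}\right) \left(- \frac{17}{2}\right) \left(-243\right) = \frac{51}{22} \left(-243\right) = - \frac{12393}{22}$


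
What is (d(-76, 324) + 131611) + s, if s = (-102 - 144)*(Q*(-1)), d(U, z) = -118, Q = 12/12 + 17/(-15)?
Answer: 657301/5 ≈ 1.3146e+5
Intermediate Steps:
Q = -2/15 (Q = 12*(1/12) + 17*(-1/15) = 1 - 17/15 = -2/15 ≈ -0.13333)
s = -164/5 (s = (-102 - 144)*(-2/15*(-1)) = -246*2/15 = -164/5 ≈ -32.800)
(d(-76, 324) + 131611) + s = (-118 + 131611) - 164/5 = 131493 - 164/5 = 657301/5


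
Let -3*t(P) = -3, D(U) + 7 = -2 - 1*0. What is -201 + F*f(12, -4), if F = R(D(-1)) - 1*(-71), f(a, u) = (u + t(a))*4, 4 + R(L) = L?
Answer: -897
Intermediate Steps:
D(U) = -9 (D(U) = -7 + (-2 - 1*0) = -7 + (-2 + 0) = -7 - 2 = -9)
R(L) = -4 + L
t(P) = 1 (t(P) = -⅓*(-3) = 1)
f(a, u) = 4 + 4*u (f(a, u) = (u + 1)*4 = (1 + u)*4 = 4 + 4*u)
F = 58 (F = (-4 - 9) - 1*(-71) = -13 + 71 = 58)
-201 + F*f(12, -4) = -201 + 58*(4 + 4*(-4)) = -201 + 58*(4 - 16) = -201 + 58*(-12) = -201 - 696 = -897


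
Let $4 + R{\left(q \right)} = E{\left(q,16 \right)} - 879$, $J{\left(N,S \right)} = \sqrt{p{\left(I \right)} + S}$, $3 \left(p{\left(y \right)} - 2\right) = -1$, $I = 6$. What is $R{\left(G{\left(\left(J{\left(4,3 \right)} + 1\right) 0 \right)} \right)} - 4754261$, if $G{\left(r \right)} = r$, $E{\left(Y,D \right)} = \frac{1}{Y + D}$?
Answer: $- \frac{76082303}{16} \approx -4.7551 \cdot 10^{6}$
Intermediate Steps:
$p{\left(y \right)} = \frac{5}{3}$ ($p{\left(y \right)} = 2 + \frac{1}{3} \left(-1\right) = 2 - \frac{1}{3} = \frac{5}{3}$)
$E{\left(Y,D \right)} = \frac{1}{D + Y}$
$J{\left(N,S \right)} = \sqrt{\frac{5}{3} + S}$
$R{\left(q \right)} = -883 + \frac{1}{16 + q}$ ($R{\left(q \right)} = -4 + \left(\frac{1}{16 + q} - 879\right) = -4 - \left(879 - \frac{1}{16 + q}\right) = -883 + \frac{1}{16 + q}$)
$R{\left(G{\left(\left(J{\left(4,3 \right)} + 1\right) 0 \right)} \right)} - 4754261 = \frac{-14127 - 883 \left(\frac{\sqrt{15 + 9 \cdot 3}}{3} + 1\right) 0}{16 + \left(\frac{\sqrt{15 + 9 \cdot 3}}{3} + 1\right) 0} - 4754261 = \frac{-14127 - 883 \left(\frac{\sqrt{15 + 27}}{3} + 1\right) 0}{16 + \left(\frac{\sqrt{15 + 27}}{3} + 1\right) 0} - 4754261 = \frac{-14127 - 883 \left(\frac{\sqrt{42}}{3} + 1\right) 0}{16 + \left(\frac{\sqrt{42}}{3} + 1\right) 0} - 4754261 = \frac{-14127 - 883 \left(1 + \frac{\sqrt{42}}{3}\right) 0}{16 + \left(1 + \frac{\sqrt{42}}{3}\right) 0} - 4754261 = \frac{-14127 - 0}{16 + 0} - 4754261 = \frac{-14127 + 0}{16} - 4754261 = \frac{1}{16} \left(-14127\right) - 4754261 = - \frac{14127}{16} - 4754261 = - \frac{76082303}{16}$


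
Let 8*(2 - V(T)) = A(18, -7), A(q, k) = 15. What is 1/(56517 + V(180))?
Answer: 8/452137 ≈ 1.7694e-5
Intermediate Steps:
V(T) = ⅛ (V(T) = 2 - ⅛*15 = 2 - 15/8 = ⅛)
1/(56517 + V(180)) = 1/(56517 + ⅛) = 1/(452137/8) = 8/452137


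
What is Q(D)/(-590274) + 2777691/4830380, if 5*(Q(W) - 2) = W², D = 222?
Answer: 9364570747/16772045436 ≈ 0.55834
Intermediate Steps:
Q(W) = 2 + W²/5
Q(D)/(-590274) + 2777691/4830380 = (2 + (⅕)*222²)/(-590274) + 2777691/4830380 = (2 + (⅕)*49284)*(-1/590274) + 2777691*(1/4830380) = (2 + 49284/5)*(-1/590274) + 2777691/4830380 = (49294/5)*(-1/590274) + 2777691/4830380 = -24647/1475685 + 2777691/4830380 = 9364570747/16772045436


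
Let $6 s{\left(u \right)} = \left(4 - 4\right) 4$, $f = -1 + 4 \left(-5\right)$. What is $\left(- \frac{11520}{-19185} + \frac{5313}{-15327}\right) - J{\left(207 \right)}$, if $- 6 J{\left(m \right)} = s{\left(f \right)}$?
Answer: $\frac{1658603}{6534411} \approx 0.25383$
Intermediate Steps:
$f = -21$ ($f = -1 - 20 = -21$)
$s{\left(u \right)} = 0$ ($s{\left(u \right)} = \frac{\left(4 - 4\right) 4}{6} = \frac{0 \cdot 4}{6} = \frac{1}{6} \cdot 0 = 0$)
$J{\left(m \right)} = 0$ ($J{\left(m \right)} = \left(- \frac{1}{6}\right) 0 = 0$)
$\left(- \frac{11520}{-19185} + \frac{5313}{-15327}\right) - J{\left(207 \right)} = \left(- \frac{11520}{-19185} + \frac{5313}{-15327}\right) - 0 = \left(\left(-11520\right) \left(- \frac{1}{19185}\right) + 5313 \left(- \frac{1}{15327}\right)\right) + 0 = \left(\frac{768}{1279} - \frac{1771}{5109}\right) + 0 = \frac{1658603}{6534411} + 0 = \frac{1658603}{6534411}$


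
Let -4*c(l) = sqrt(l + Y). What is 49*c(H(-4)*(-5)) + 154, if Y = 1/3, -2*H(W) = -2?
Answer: 154 - 49*I*sqrt(42)/12 ≈ 154.0 - 26.463*I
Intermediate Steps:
H(W) = 1 (H(W) = -1/2*(-2) = 1)
Y = 1/3 ≈ 0.33333
c(l) = -sqrt(1/3 + l)/4 (c(l) = -sqrt(l + 1/3)/4 = -sqrt(1/3 + l)/4)
49*c(H(-4)*(-5)) + 154 = 49*(-sqrt(3 + 9*(1*(-5)))/12) + 154 = 49*(-sqrt(3 + 9*(-5))/12) + 154 = 49*(-sqrt(3 - 45)/12) + 154 = 49*(-I*sqrt(42)/12) + 154 = -49*I*sqrt(42)/12 + 154 = 154 - 49*I*sqrt(42)/12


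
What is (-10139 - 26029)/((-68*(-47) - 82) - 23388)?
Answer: 6028/3379 ≈ 1.7840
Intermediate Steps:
(-10139 - 26029)/((-68*(-47) - 82) - 23388) = -36168/((3196 - 82) - 23388) = -36168/(3114 - 23388) = -36168/(-20274) = -36168*(-1/20274) = 6028/3379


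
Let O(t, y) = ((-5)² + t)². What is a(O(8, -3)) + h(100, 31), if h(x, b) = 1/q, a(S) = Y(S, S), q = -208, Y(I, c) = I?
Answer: 226511/208 ≈ 1089.0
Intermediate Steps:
O(t, y) = (25 + t)²
a(S) = S
h(x, b) = -1/208 (h(x, b) = 1/(-208) = -1/208)
a(O(8, -3)) + h(100, 31) = (25 + 8)² - 1/208 = 33² - 1/208 = 1089 - 1/208 = 226511/208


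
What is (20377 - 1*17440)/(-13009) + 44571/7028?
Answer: 559182903/91427252 ≈ 6.1161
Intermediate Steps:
(20377 - 1*17440)/(-13009) + 44571/7028 = (20377 - 17440)*(-1/13009) + 44571*(1/7028) = 2937*(-1/13009) + 44571/7028 = -2937/13009 + 44571/7028 = 559182903/91427252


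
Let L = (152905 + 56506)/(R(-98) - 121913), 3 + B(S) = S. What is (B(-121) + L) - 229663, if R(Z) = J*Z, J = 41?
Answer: -28937516108/125931 ≈ -2.2979e+5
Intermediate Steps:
B(S) = -3 + S
R(Z) = 41*Z
L = -209411/125931 (L = (152905 + 56506)/(41*(-98) - 121913) = 209411/(-4018 - 121913) = 209411/(-125931) = 209411*(-1/125931) = -209411/125931 ≈ -1.6629)
(B(-121) + L) - 229663 = ((-3 - 121) - 209411/125931) - 229663 = (-124 - 209411/125931) - 229663 = -15824855/125931 - 229663 = -28937516108/125931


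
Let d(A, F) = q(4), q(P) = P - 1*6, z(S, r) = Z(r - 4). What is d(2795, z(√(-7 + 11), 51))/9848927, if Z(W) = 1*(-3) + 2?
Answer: -2/9848927 ≈ -2.0307e-7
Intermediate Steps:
Z(W) = -1 (Z(W) = -3 + 2 = -1)
z(S, r) = -1
q(P) = -6 + P (q(P) = P - 6 = -6 + P)
d(A, F) = -2 (d(A, F) = -6 + 4 = -2)
d(2795, z(√(-7 + 11), 51))/9848927 = -2/9848927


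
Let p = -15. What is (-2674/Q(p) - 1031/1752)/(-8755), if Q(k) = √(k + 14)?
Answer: 1031/15338760 - 2674*I/8755 ≈ 6.7215e-5 - 0.30543*I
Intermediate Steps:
Q(k) = √(14 + k)
(-2674/Q(p) - 1031/1752)/(-8755) = (-2674/√(14 - 15) - 1031/1752)/(-8755) = (-2674*(-I) - 1031*1/1752)*(-1/8755) = (-2674*(-I) - 1031/1752)*(-1/8755) = (-(-2674)*I - 1031/1752)*(-1/8755) = (2674*I - 1031/1752)*(-1/8755) = (-1031/1752 + 2674*I)*(-1/8755) = 1031/15338760 - 2674*I/8755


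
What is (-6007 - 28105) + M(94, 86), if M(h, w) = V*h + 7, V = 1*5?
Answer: -33635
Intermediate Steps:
V = 5
M(h, w) = 7 + 5*h (M(h, w) = 5*h + 7 = 7 + 5*h)
(-6007 - 28105) + M(94, 86) = (-6007 - 28105) + (7 + 5*94) = -34112 + (7 + 470) = -34112 + 477 = -33635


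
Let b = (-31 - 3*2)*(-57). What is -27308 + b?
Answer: -25199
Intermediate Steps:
b = 2109 (b = (-31 - 6)*(-57) = -37*(-57) = 2109)
-27308 + b = -27308 + 2109 = -25199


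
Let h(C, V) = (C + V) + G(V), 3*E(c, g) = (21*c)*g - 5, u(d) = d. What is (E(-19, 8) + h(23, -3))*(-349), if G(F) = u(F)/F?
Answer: 1093766/3 ≈ 3.6459e+5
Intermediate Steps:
G(F) = 1 (G(F) = F/F = 1)
E(c, g) = -5/3 + 7*c*g (E(c, g) = ((21*c)*g - 5)/3 = (21*c*g - 5)/3 = (-5 + 21*c*g)/3 = -5/3 + 7*c*g)
h(C, V) = 1 + C + V (h(C, V) = (C + V) + 1 = 1 + C + V)
(E(-19, 8) + h(23, -3))*(-349) = ((-5/3 + 7*(-19)*8) + (1 + 23 - 3))*(-349) = ((-5/3 - 1064) + 21)*(-349) = (-3197/3 + 21)*(-349) = -3134/3*(-349) = 1093766/3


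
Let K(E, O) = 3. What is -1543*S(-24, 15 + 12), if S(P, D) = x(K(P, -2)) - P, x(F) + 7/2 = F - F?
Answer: -63263/2 ≈ -31632.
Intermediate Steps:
x(F) = -7/2 (x(F) = -7/2 + (F - F) = -7/2 + 0 = -7/2)
S(P, D) = -7/2 - P
-1543*S(-24, 15 + 12) = -1543*(-7/2 - 1*(-24)) = -1543*(-7/2 + 24) = -1543*41/2 = -63263/2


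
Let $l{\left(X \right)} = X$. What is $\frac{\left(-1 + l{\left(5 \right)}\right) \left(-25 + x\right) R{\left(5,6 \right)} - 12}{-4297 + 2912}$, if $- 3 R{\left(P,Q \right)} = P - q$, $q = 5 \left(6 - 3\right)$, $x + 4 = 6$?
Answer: $\frac{956}{4155} \approx 0.23008$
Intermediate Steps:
$x = 2$ ($x = -4 + 6 = 2$)
$q = 15$ ($q = 5 \cdot 3 = 15$)
$R{\left(P,Q \right)} = 5 - \frac{P}{3}$ ($R{\left(P,Q \right)} = - \frac{P - 15}{3} = - \frac{-15 + P}{3} = 5 - \frac{P}{3}$)
$\frac{\left(-1 + l{\left(5 \right)}\right) \left(-25 + x\right) R{\left(5,6 \right)} - 12}{-4297 + 2912} = \frac{\left(-1 + 5\right) \left(-25 + 2\right) \left(5 - \frac{5}{3}\right) - 12}{-4297 + 2912} = \frac{4 \left(-23\right) \left(5 - \frac{5}{3}\right) - 12}{-1385} = \left(\left(-92\right) \frac{10}{3} - 12\right) \left(- \frac{1}{1385}\right) = \left(- \frac{920}{3} - 12\right) \left(- \frac{1}{1385}\right) = \left(- \frac{956}{3}\right) \left(- \frac{1}{1385}\right) = \frac{956}{4155}$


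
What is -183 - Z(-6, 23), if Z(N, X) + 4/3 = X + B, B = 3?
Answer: -623/3 ≈ -207.67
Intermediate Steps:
Z(N, X) = 5/3 + X (Z(N, X) = -4/3 + (X + 3) = -4/3 + (3 + X) = 5/3 + X)
-183 - Z(-6, 23) = -183 - (5/3 + 23) = -183 - 1*74/3 = -183 - 74/3 = -623/3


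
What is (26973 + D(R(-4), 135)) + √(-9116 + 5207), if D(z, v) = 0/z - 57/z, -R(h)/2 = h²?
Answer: 863193/32 + I*√3909 ≈ 26975.0 + 62.522*I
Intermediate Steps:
R(h) = -2*h²
D(z, v) = -57/z (D(z, v) = 0 - 57/z = -57/z)
(26973 + D(R(-4), 135)) + √(-9116 + 5207) = (26973 - 57/((-2*(-4)²))) + √(-9116 + 5207) = (26973 - 57/((-2*16))) + √(-3909) = (26973 - 57/(-32)) + I*√3909 = (26973 - 57*(-1/32)) + I*√3909 = (26973 + 57/32) + I*√3909 = 863193/32 + I*√3909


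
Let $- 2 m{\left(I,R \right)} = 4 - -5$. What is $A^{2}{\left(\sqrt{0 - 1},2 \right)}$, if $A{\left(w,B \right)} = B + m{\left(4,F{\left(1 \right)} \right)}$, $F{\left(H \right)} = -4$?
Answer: $\frac{25}{4} \approx 6.25$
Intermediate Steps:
$m{\left(I,R \right)} = - \frac{9}{2}$ ($m{\left(I,R \right)} = - \frac{4 - -5}{2} = - \frac{4 + 5}{2} = \left(- \frac{1}{2}\right) 9 = - \frac{9}{2}$)
$A{\left(w,B \right)} = - \frac{9}{2} + B$ ($A{\left(w,B \right)} = B - \frac{9}{2} = - \frac{9}{2} + B$)
$A^{2}{\left(\sqrt{0 - 1},2 \right)} = \left(- \frac{9}{2} + 2\right)^{2} = \left(- \frac{5}{2}\right)^{2} = \frac{25}{4}$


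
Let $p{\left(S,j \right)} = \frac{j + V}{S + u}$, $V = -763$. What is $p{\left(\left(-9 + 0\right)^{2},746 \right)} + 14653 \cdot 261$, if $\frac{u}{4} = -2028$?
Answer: $\frac{30714021440}{8031} \approx 3.8244 \cdot 10^{6}$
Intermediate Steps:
$u = -8112$ ($u = 4 \left(-2028\right) = -8112$)
$p{\left(S,j \right)} = \frac{-763 + j}{-8112 + S}$ ($p{\left(S,j \right)} = \frac{j - 763}{S - 8112} = \frac{-763 + j}{-8112 + S}$)
$p{\left(\left(-9 + 0\right)^{2},746 \right)} + 14653 \cdot 261 = \frac{-763 + 746}{-8112 + \left(-9 + 0\right)^{2}} + 14653 \cdot 261 = \frac{1}{-8112 + \left(-9\right)^{2}} \left(-17\right) + 3824433 = \frac{1}{-8112 + 81} \left(-17\right) + 3824433 = \frac{1}{-8031} \left(-17\right) + 3824433 = \left(- \frac{1}{8031}\right) \left(-17\right) + 3824433 = \frac{17}{8031} + 3824433 = \frac{30714021440}{8031}$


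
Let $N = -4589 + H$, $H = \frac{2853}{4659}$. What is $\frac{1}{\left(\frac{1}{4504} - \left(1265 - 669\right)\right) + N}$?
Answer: $- \frac{6994712}{36263296863} \approx -0.00019289$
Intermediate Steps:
$H = \frac{951}{1553}$ ($H = 2853 \cdot \frac{1}{4659} = \frac{951}{1553} \approx 0.61236$)
$N = - \frac{7125766}{1553}$ ($N = -4589 + \frac{951}{1553} = - \frac{7125766}{1553} \approx -4588.4$)
$\frac{1}{\left(\frac{1}{4504} - \left(1265 - 669\right)\right) + N} = \frac{1}{\left(\frac{1}{4504} - \left(1265 - 669\right)\right) - \frac{7125766}{1553}} = \frac{1}{\left(\frac{1}{4504} - 596\right) - \frac{7125766}{1553}} = \frac{1}{- \frac{2684383}{4504} - \frac{7125766}{1553}} = \frac{1}{- \frac{36263296863}{6994712}} = - \frac{6994712}{36263296863}$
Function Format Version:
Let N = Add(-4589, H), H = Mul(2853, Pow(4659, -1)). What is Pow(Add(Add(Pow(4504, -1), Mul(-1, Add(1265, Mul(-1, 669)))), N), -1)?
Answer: Rational(-6994712, 36263296863) ≈ -0.00019289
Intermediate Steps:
H = Rational(951, 1553) (H = Mul(2853, Rational(1, 4659)) = Rational(951, 1553) ≈ 0.61236)
N = Rational(-7125766, 1553) (N = Add(-4589, Rational(951, 1553)) = Rational(-7125766, 1553) ≈ -4588.4)
Pow(Add(Add(Pow(4504, -1), Mul(-1, Add(1265, Mul(-1, 669)))), N), -1) = Pow(Add(Add(Pow(4504, -1), Mul(-1, Add(1265, Mul(-1, 669)))), Rational(-7125766, 1553)), -1) = Pow(Add(Add(Rational(1, 4504), Mul(-1, Add(1265, -669))), Rational(-7125766, 1553)), -1) = Pow(Add(Add(Rational(1, 4504), Mul(-1, 596)), Rational(-7125766, 1553)), -1) = Pow(Add(Add(Rational(1, 4504), -596), Rational(-7125766, 1553)), -1) = Pow(Add(Rational(-2684383, 4504), Rational(-7125766, 1553)), -1) = Pow(Rational(-36263296863, 6994712), -1) = Rational(-6994712, 36263296863)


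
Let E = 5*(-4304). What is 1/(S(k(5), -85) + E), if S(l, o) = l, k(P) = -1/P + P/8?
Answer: -40/860783 ≈ -4.6469e-5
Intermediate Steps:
k(P) = -1/P + P/8 (k(P) = -1/P + P*(1/8) = -1/P + P/8)
E = -21520
1/(S(k(5), -85) + E) = 1/((-1/5 + (1/8)*5) - 21520) = 1/((-1*1/5 + 5/8) - 21520) = 1/((-1/5 + 5/8) - 21520) = 1/(17/40 - 21520) = 1/(-860783/40) = -40/860783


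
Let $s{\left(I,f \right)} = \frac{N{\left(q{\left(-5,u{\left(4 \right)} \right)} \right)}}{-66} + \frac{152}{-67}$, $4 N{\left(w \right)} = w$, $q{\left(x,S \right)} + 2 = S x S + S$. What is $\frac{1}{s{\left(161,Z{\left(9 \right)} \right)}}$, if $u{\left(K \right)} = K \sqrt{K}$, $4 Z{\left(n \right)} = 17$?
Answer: $- \frac{8844}{9545} \approx -0.92656$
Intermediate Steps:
$Z{\left(n \right)} = \frac{17}{4}$ ($Z{\left(n \right)} = \frac{1}{4} \cdot 17 = \frac{17}{4}$)
$u{\left(K \right)} = K^{\frac{3}{2}}$
$q{\left(x,S \right)} = -2 + S + x S^{2}$ ($q{\left(x,S \right)} = -2 + \left(S x S + S\right) = -2 + \left(x S^{2} + S\right) = -2 + \left(S + x S^{2}\right) = -2 + S + x S^{2}$)
$N{\left(w \right)} = \frac{w}{4}$
$s{\left(I,f \right)} = - \frac{9545}{8844}$ ($s{\left(I,f \right)} = \frac{\frac{1}{4} \left(-2 + 4^{\frac{3}{2}} - 5 \left(4^{\frac{3}{2}}\right)^{2}\right)}{-66} + \frac{152}{-67} = \frac{-2 + 8 - 5 \cdot 8^{2}}{4} \left(- \frac{1}{66}\right) + 152 \left(- \frac{1}{67}\right) = \frac{-2 + 8 - 320}{4} \left(- \frac{1}{66}\right) - \frac{152}{67} = \frac{1}{4} \left(-314\right) \left(- \frac{1}{66}\right) - \frac{152}{67} = \left(- \frac{157}{2}\right) \left(- \frac{1}{66}\right) - \frac{152}{67} = \frac{157}{132} - \frac{152}{67} = - \frac{9545}{8844}$)
$\frac{1}{s{\left(161,Z{\left(9 \right)} \right)}} = \frac{1}{- \frac{9545}{8844}} = - \frac{8844}{9545}$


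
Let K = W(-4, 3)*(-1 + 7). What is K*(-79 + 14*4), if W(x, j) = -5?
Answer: 690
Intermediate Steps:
K = -30 (K = -5*(-1 + 7) = -5*6 = -30)
K*(-79 + 14*4) = -30*(-79 + 14*4) = -30*(-79 + 56) = -30*(-23) = 690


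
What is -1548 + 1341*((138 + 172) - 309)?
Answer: -207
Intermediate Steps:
-1548 + 1341*((138 + 172) - 309) = -1548 + 1341*(310 - 309) = -1548 + 1341*1 = -1548 + 1341 = -207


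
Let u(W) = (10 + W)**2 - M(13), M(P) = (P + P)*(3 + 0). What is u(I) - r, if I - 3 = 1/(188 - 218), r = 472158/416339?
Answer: 33348893819/374705100 ≈ 89.000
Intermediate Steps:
M(P) = 6*P (M(P) = (2*P)*3 = 6*P)
r = 472158/416339 (r = 472158*(1/416339) = 472158/416339 ≈ 1.1341)
I = 89/30 (I = 3 + 1/(188 - 218) = 3 + 1/(-30) = 3 - 1/30 = 89/30 ≈ 2.9667)
u(W) = -78 + (10 + W)**2 (u(W) = (10 + W)**2 - 6*13 = (10 + W)**2 - 1*78 = (10 + W)**2 - 78 = -78 + (10 + W)**2)
u(I) - r = (-78 + (10 + 89/30)**2) - 1*472158/416339 = (-78 + (389/30)**2) - 472158/416339 = (-78 + 151321/900) - 472158/416339 = 81121/900 - 472158/416339 = 33348893819/374705100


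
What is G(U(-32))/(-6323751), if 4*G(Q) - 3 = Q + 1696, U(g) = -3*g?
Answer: -1795/25295004 ≈ -7.0963e-5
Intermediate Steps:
G(Q) = 1699/4 + Q/4 (G(Q) = ¾ + (Q + 1696)/4 = ¾ + (1696 + Q)/4 = ¾ + (424 + Q/4) = 1699/4 + Q/4)
G(U(-32))/(-6323751) = (1699/4 + (-3*(-32))/4)/(-6323751) = (1699/4 + (¼)*96)*(-1/6323751) = (1699/4 + 24)*(-1/6323751) = (1795/4)*(-1/6323751) = -1795/25295004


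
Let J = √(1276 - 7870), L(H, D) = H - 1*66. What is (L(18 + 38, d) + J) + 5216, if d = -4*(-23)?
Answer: 5206 + I*√6594 ≈ 5206.0 + 81.203*I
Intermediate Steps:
d = 92
L(H, D) = -66 + H (L(H, D) = H - 66 = -66 + H)
J = I*√6594 (J = √(-6594) = I*√6594 ≈ 81.203*I)
(L(18 + 38, d) + J) + 5216 = ((-66 + (18 + 38)) + I*√6594) + 5216 = ((-66 + 56) + I*√6594) + 5216 = (-10 + I*√6594) + 5216 = 5206 + I*√6594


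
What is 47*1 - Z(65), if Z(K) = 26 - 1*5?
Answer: 26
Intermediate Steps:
Z(K) = 21 (Z(K) = 26 - 5 = 21)
47*1 - Z(65) = 47*1 - 1*21 = 47 - 21 = 26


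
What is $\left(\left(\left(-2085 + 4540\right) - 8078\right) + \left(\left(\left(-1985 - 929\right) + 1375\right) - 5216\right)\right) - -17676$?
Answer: $5298$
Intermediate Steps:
$\left(\left(\left(-2085 + 4540\right) - 8078\right) + \left(\left(\left(-1985 - 929\right) + 1375\right) - 5216\right)\right) - -17676 = \left(\left(2455 - 8078\right) + \left(\left(\left(-1985 - 929\right) + 1375\right) - 5216\right)\right) + 17676 = \left(-5623 + \left(\left(-2914 + 1375\right) - 5216\right)\right) + 17676 = \left(-5623 - 6755\right) + 17676 = -12378 + 17676 = 5298$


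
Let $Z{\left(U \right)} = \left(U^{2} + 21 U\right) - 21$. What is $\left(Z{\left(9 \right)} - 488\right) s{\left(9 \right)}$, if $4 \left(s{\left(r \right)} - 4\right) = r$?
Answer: $- \frac{5975}{4} \approx -1493.8$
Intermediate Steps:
$Z{\left(U \right)} = -21 + U^{2} + 21 U$
$s{\left(r \right)} = 4 + \frac{r}{4}$
$\left(Z{\left(9 \right)} - 488\right) s{\left(9 \right)} = \left(\left(-21 + 9^{2} + 21 \cdot 9\right) - 488\right) \left(4 + \frac{1}{4} \cdot 9\right) = \left(\left(-21 + 81 + 189\right) - 488\right) \left(4 + \frac{9}{4}\right) = \left(249 - 488\right) \frac{25}{4} = \left(-239\right) \frac{25}{4} = - \frac{5975}{4}$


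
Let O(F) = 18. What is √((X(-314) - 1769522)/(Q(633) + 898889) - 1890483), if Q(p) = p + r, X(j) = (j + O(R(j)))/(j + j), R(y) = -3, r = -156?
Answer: I*√9422919315140337282003/70600231 ≈ 1374.9*I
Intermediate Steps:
X(j) = (18 + j)/(2*j) (X(j) = (j + 18)/(j + j) = (18 + j)/((2*j)) = (18 + j)*(1/(2*j)) = (18 + j)/(2*j))
Q(p) = -156 + p (Q(p) = p - 156 = -156 + p)
√((X(-314) - 1769522)/(Q(633) + 898889) - 1890483) = √(((½)*(18 - 314)/(-314) - 1769522)/((-156 + 633) + 898889) - 1890483) = √(((½)*(-1/314)*(-296) - 1769522)/(477 + 898889) - 1890483) = √((74/157 - 1769522)/899366 - 1890483) = √(-277814880/157*1/899366 - 1890483) = √(-138907440/70600231 - 1890483) = √(-133468675409013/70600231) = I*√9422919315140337282003/70600231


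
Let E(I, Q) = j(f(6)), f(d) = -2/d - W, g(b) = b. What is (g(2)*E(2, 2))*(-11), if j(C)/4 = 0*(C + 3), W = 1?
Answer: 0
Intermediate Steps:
f(d) = -1 - 2/d (f(d) = -2/d - 1*1 = -2/d - 1 = -1 - 2/d)
j(C) = 0 (j(C) = 4*(0*(C + 3)) = 4*(0*(3 + C)) = 4*0 = 0)
E(I, Q) = 0
(g(2)*E(2, 2))*(-11) = (2*0)*(-11) = 0*(-11) = 0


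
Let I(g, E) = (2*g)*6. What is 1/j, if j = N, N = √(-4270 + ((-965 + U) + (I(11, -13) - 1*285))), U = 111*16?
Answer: -I*√903/1806 ≈ -0.016639*I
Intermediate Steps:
I(g, E) = 12*g
U = 1776
N = 2*I*√903 (N = √(-4270 + ((-965 + 1776) + (12*11 - 1*285))) = √(-4270 + (811 + (132 - 285))) = √(-4270 + (811 - 153)) = √(-4270 + 658) = √(-3612) = 2*I*√903 ≈ 60.1*I)
j = 2*I*√903 ≈ 60.1*I
1/j = 1/(2*I*√903) = -I*√903/1806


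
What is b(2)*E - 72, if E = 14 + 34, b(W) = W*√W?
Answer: -72 + 96*√2 ≈ 63.765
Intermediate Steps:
b(W) = W^(3/2)
E = 48
b(2)*E - 72 = 2^(3/2)*48 - 72 = (2*√2)*48 - 72 = 96*√2 - 72 = -72 + 96*√2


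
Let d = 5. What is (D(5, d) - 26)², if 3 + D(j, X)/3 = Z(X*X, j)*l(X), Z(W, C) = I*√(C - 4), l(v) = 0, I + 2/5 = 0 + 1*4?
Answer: 1225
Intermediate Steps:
I = 18/5 (I = -⅖ + (0 + 1*4) = -⅖ + (0 + 4) = -⅖ + 4 = 18/5 ≈ 3.6000)
Z(W, C) = 18*√(-4 + C)/5 (Z(W, C) = 18*√(C - 4)/5 = 18*√(-4 + C)/5)
D(j, X) = -9 (D(j, X) = -9 + 3*((18*√(-4 + j)/5)*0) = -9 + 3*0 = -9 + 0 = -9)
(D(5, d) - 26)² = (-9 - 26)² = (-35)² = 1225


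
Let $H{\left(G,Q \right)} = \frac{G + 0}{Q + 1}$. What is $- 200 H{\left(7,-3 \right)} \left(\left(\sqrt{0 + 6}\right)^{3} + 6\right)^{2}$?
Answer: $176400 + 50400 \sqrt{6} \approx 2.9985 \cdot 10^{5}$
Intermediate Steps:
$H{\left(G,Q \right)} = \frac{G}{1 + Q}$
$- 200 H{\left(7,-3 \right)} \left(\left(\sqrt{0 + 6}\right)^{3} + 6\right)^{2} = - 200 \frac{7}{1 - 3} \left(\left(\sqrt{0 + 6}\right)^{3} + 6\right)^{2} = - 200 \frac{7}{-2} \left(\left(\sqrt{6}\right)^{3} + 6\right)^{2} = - 200 \cdot 7 \left(- \frac{1}{2}\right) \left(6 \sqrt{6} + 6\right)^{2} = \left(-200\right) \left(- \frac{7}{2}\right) \left(6 + 6 \sqrt{6}\right)^{2} = 700 \left(6 + 6 \sqrt{6}\right)^{2}$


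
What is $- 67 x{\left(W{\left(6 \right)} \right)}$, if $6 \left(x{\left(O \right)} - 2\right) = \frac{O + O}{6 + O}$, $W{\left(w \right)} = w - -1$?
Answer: $- \frac{5695}{39} \approx -146.03$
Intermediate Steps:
$W{\left(w \right)} = 1 + w$ ($W{\left(w \right)} = w + 1 = 1 + w$)
$x{\left(O \right)} = 2 + \frac{O}{3 \left(6 + O\right)}$ ($x{\left(O \right)} = 2 + \frac{\left(O + O\right) \frac{1}{6 + O}}{6} = 2 + \frac{2 O \frac{1}{6 + O}}{6} = 2 + \frac{O}{3 \left(6 + O\right)}$)
$- 67 x{\left(W{\left(6 \right)} \right)} = - 67 \frac{36 + 7 \left(1 + 6\right)}{3 \left(6 + \left(1 + 6\right)\right)} = - 67 \frac{36 + 7 \cdot 7}{3 \left(6 + 7\right)} = - 67 \frac{36 + 49}{3 \cdot 13} = - 67 \cdot \frac{1}{3} \cdot \frac{1}{13} \cdot 85 = \left(-67\right) \frac{85}{39} = - \frac{5695}{39}$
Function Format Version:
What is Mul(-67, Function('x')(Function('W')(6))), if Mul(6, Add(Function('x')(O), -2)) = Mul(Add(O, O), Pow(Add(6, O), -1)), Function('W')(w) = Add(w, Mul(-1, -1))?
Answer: Rational(-5695, 39) ≈ -146.03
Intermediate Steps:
Function('W')(w) = Add(1, w) (Function('W')(w) = Add(w, 1) = Add(1, w))
Function('x')(O) = Add(2, Mul(Rational(1, 3), O, Pow(Add(6, O), -1))) (Function('x')(O) = Add(2, Mul(Rational(1, 6), Mul(Add(O, O), Pow(Add(6, O), -1)))) = Add(2, Mul(Rational(1, 6), Mul(Mul(2, O), Pow(Add(6, O), -1)))) = Add(2, Mul(Rational(1, 6), Mul(2, O, Pow(Add(6, O), -1)))) = Add(2, Mul(Rational(1, 3), O, Pow(Add(6, O), -1))))
Mul(-67, Function('x')(Function('W')(6))) = Mul(-67, Mul(Rational(1, 3), Pow(Add(6, Add(1, 6)), -1), Add(36, Mul(7, Add(1, 6))))) = Mul(-67, Mul(Rational(1, 3), Pow(Add(6, 7), -1), Add(36, Mul(7, 7)))) = Mul(-67, Mul(Rational(1, 3), Pow(13, -1), Add(36, 49))) = Mul(-67, Mul(Rational(1, 3), Rational(1, 13), 85)) = Mul(-67, Rational(85, 39)) = Rational(-5695, 39)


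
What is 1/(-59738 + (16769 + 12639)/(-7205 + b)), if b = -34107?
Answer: -1291/77122677 ≈ -1.6740e-5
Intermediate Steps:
1/(-59738 + (16769 + 12639)/(-7205 + b)) = 1/(-59738 + (16769 + 12639)/(-7205 - 34107)) = 1/(-59738 + 29408/(-41312)) = 1/(-59738 + 29408*(-1/41312)) = 1/(-59738 - 919/1291) = 1/(-77122677/1291) = -1291/77122677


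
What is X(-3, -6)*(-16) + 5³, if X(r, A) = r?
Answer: 173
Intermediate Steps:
X(-3, -6)*(-16) + 5³ = -3*(-16) + 5³ = 48 + 125 = 173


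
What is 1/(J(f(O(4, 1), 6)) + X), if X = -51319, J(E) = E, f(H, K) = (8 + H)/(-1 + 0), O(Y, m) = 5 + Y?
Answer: -1/51336 ≈ -1.9480e-5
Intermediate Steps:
f(H, K) = -8 - H (f(H, K) = (8 + H)/(-1) = (8 + H)*(-1) = -8 - H)
1/(J(f(O(4, 1), 6)) + X) = 1/((-8 - (5 + 4)) - 51319) = 1/((-8 - 1*9) - 51319) = 1/((-8 - 9) - 51319) = 1/(-17 - 51319) = 1/(-51336) = -1/51336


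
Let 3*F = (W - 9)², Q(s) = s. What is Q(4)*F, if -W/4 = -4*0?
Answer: 108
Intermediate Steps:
W = 0 (W = -(-16)*0 = -4*0 = 0)
F = 27 (F = (0 - 9)²/3 = (⅓)*(-9)² = (⅓)*81 = 27)
Q(4)*F = 4*27 = 108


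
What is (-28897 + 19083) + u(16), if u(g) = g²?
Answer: -9558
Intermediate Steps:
(-28897 + 19083) + u(16) = (-28897 + 19083) + 16² = -9814 + 256 = -9558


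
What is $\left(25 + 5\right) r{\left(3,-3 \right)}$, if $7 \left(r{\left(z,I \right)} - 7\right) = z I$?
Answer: $\frac{1200}{7} \approx 171.43$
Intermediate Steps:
$r{\left(z,I \right)} = 7 + \frac{I z}{7}$ ($r{\left(z,I \right)} = 7 + \frac{z I}{7} = 7 + \frac{I z}{7}$)
$\left(25 + 5\right) r{\left(3,-3 \right)} = \left(25 + 5\right) \left(7 + \frac{1}{7} \left(-3\right) 3\right) = 30 \left(7 - \frac{9}{7}\right) = 30 \cdot \frac{40}{7} = \frac{1200}{7}$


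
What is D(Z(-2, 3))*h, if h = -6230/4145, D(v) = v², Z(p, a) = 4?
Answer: -19936/829 ≈ -24.048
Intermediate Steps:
h = -1246/829 (h = -6230*1/4145 = -1246/829 ≈ -1.5030)
D(Z(-2, 3))*h = 4²*(-1246/829) = 16*(-1246/829) = -19936/829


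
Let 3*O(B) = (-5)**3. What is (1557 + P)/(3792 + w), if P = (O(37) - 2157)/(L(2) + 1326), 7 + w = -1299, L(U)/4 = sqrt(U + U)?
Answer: 3112259/4974486 ≈ 0.62564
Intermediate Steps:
L(U) = 4*sqrt(2)*sqrt(U) (L(U) = 4*sqrt(U + U) = 4*sqrt(2*U) = 4*(sqrt(2)*sqrt(U)) = 4*sqrt(2)*sqrt(U))
w = -1306 (w = -7 - 1299 = -1306)
O(B) = -125/3 (O(B) = (1/3)*(-5)**3 = (1/3)*(-125) = -125/3)
P = -3298/2001 (P = (-125/3 - 2157)/(4*sqrt(2)*sqrt(2) + 1326) = -6596/(3*(8 + 1326)) = -6596/3/1334 = -6596/3*1/1334 = -3298/2001 ≈ -1.6482)
(1557 + P)/(3792 + w) = (1557 - 3298/2001)/(3792 - 1306) = (3112259/2001)/2486 = (3112259/2001)*(1/2486) = 3112259/4974486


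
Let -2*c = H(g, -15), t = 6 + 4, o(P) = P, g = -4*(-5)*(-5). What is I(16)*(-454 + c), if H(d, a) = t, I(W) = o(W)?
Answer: -7344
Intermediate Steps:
g = -100 (g = 20*(-5) = -100)
I(W) = W
t = 10
H(d, a) = 10
c = -5 (c = -1/2*10 = -5)
I(16)*(-454 + c) = 16*(-454 - 5) = 16*(-459) = -7344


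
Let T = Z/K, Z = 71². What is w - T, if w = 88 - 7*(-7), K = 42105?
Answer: 5763344/42105 ≈ 136.88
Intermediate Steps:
Z = 5041
w = 137 (w = 88 + 49 = 137)
T = 5041/42105 ≈ 0.11972
w - T = 137 - 1*5041/42105 = 137 - 5041/42105 = 5763344/42105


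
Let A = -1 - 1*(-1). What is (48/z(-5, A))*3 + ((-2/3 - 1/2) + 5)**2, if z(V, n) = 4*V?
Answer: 1349/180 ≈ 7.4944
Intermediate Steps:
A = 0 (A = -1 + 1 = 0)
(48/z(-5, A))*3 + ((-2/3 - 1/2) + 5)**2 = (48/((4*(-5))))*3 + ((-2/3 - 1/2) + 5)**2 = (48/(-20))*3 + ((-2*1/3 - 1*1/2) + 5)**2 = (48*(-1/20))*3 + ((-2/3 - 1/2) + 5)**2 = -12/5*3 + (-7/6 + 5)**2 = -36/5 + (23/6)**2 = -36/5 + 529/36 = 1349/180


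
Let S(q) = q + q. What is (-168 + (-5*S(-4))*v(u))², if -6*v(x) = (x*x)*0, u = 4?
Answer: 28224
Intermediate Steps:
v(x) = 0 (v(x) = -x*x*0/6 = -x²*0/6 = -⅙*0 = 0)
S(q) = 2*q
(-168 + (-5*S(-4))*v(u))² = (-168 - 10*(-4)*0)² = (-168 - 5*(-8)*0)² = (-168 + 40*0)² = (-168 + 0)² = (-168)² = 28224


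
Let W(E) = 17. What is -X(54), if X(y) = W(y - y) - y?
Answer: 37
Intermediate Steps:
X(y) = 17 - y
-X(54) = -(17 - 1*54) = -(17 - 54) = -1*(-37) = 37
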